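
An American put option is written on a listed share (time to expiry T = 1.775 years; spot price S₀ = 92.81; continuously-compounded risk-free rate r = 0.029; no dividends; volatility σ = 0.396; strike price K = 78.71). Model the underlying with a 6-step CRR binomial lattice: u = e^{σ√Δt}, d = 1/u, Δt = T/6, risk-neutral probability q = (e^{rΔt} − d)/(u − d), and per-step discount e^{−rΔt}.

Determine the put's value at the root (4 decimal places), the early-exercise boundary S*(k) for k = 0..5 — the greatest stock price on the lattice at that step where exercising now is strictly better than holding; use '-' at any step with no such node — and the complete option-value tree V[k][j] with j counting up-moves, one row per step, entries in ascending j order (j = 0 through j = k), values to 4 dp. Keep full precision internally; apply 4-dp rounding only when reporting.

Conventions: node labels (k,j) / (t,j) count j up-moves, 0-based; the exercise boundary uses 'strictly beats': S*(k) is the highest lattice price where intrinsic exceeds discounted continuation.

Δt=0.29583  u=1.24034  d=0.80623  q=0.46621  discount=0.99146
step 6 (expiry): payoffs max(K−S,0) = 53.2213 39.4970 18.3829 0.0000 0.0000 0.0000 0.0000
step 5: (k=5,j=0): S=31.6147, K−S=47.0953, hold=46.4230 ⇒ V=47.0953 exercise | (k=5,j=1): S=48.6375, K−S=30.0725, hold=29.4001 ⇒ V=30.0725 exercise | (k=5,j=2): S=74.8262, K−S=3.8838, hold=9.7288 ⇒ V=9.7288 continue | (k=5,j=3): S=115.1161, K−S=0.0000, hold=0.0000 ⇒ V=0.0000 continue | (k=5,j=4): S=177.1000, K−S=0.0000, hold=0.0000 ⇒ V=0.0000 continue | (k=5,j=5): S=272.4588, K−S=0.0000, hold=0.0000 ⇒ V=0.0000 continue  boundary S*=48.6375
step 4: (k=4,j=0): S=39.2130, K−S=39.4970, hold=38.8246 ⇒ V=39.4970 exercise | (k=4,j=1): S=60.3271, K−S=18.3829, hold=20.4122 ⇒ V=20.4122 continue | (k=4,j=2): S=92.8100, K−S=0.0000, hold=5.1488 ⇒ V=5.1488 continue | (k=4,j=3): S=142.7832, K−S=0.0000, hold=0.0000 ⇒ V=0.0000 continue | (k=4,j=4): S=219.6644, K−S=0.0000, hold=0.0000 ⇒ V=0.0000 continue  boundary S*=39.2130
step 3: (k=3,j=0): S=48.6375, K−S=30.0725, hold=30.3381 ⇒ V=30.3381 continue | (k=3,j=1): S=74.8262, K−S=3.8838, hold=13.1827 ⇒ V=13.1827 continue | (k=3,j=2): S=115.1161, K−S=0.0000, hold=2.7249 ⇒ V=2.7249 continue | (k=3,j=3): S=177.1000, K−S=0.0000, hold=0.0000 ⇒ V=0.0000 continue  boundary S*=-
step 2: (k=2,j=0): S=60.3271, K−S=18.3829, hold=22.1493 ⇒ V=22.1493 continue | (k=2,j=1): S=92.8100, K−S=0.0000, hold=8.2362 ⇒ V=8.2362 continue | (k=2,j=2): S=142.7832, K−S=0.0000, hold=1.4421 ⇒ V=1.4421 continue  boundary S*=-
step 1: (k=1,j=0): S=74.8262, K−S=3.8838, hold=15.5291 ⇒ V=15.5291 continue | (k=1,j=1): S=115.1161, K−S=0.0000, hold=5.0255 ⇒ V=5.0255 continue  boundary S*=-
step 0: (k=0,j=0): S=92.8100, K−S=0.0000, hold=10.5414 ⇒ V=10.5414 continue  boundary S*=-

price = 10.5414
boundary = - - - - 39.2130 48.6375
tree:
10.5414
15.5291 5.0255
22.1493 8.2362 1.4421
30.3381 13.1827 2.7249 0.0000
39.4970 20.4122 5.1488 0.0000 0.0000
47.0953 30.0725 9.7288 0.0000 0.0000 0.0000
53.2213 39.4970 18.3829 0.0000 0.0000 0.0000 0.0000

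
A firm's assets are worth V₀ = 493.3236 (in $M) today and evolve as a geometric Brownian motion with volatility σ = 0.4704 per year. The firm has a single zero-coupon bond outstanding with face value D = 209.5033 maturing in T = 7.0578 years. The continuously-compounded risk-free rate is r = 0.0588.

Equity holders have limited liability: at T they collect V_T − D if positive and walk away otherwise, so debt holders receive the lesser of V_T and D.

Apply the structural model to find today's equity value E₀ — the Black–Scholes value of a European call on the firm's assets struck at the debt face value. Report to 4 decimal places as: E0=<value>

E0=378.2308

Equity is a call on the firm's assets struck at D = 209.5033:
d₁ = [ln(V₀/D) + (r + σ²/2)T] / (σ√T)
   = [ln(493.3236/209.5033) + (0.0588 + 0.5·0.4704²)·7.0578] / (0.4704·√7.0578)
   = [0.856426 + 1.195860] / 1.249689 = 1.642237
d₂ = d₁ − σ√T = 1.642237 − 1.249689 = 0.392548
N(d₁) = 0.949730,  N(d₂) = 0.652673,  e^(−rT) = 0.660341
E₀ = V₀·N(d₁) − D·e^(−rT)·N(d₂)
   = 493.3236·0.949730 − 209.5033·0.660341·0.652673 = 378.230793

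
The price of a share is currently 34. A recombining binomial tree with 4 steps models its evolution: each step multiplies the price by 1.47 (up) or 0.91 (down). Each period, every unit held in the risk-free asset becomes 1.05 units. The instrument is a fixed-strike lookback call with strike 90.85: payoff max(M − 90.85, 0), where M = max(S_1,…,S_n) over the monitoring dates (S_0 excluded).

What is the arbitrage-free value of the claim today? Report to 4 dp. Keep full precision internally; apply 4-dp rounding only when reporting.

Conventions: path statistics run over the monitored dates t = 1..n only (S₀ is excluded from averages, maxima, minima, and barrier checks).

Set p* = 0.2500 (from d < R < u); the path-dependent value is the discounted p*-expectation over all price paths.
Enumerate all 2^4 = 16 price paths (U = up ×1.47, D = down ×0.91); each path with k up-moves has probability p*^k·(1−p*)^(4−k).
DDDD: M=30.9400, payoff=0.0000, prob=0.316406
UDDD: M=49.9800, payoff=0.0000, prob=0.105469
DUDD: M=45.4818, payoff=0.0000, prob=0.105469
UUDD: M=73.4706, payoff=0.0000, prob=0.035156
DDUD: M=41.3884, payoff=0.0000, prob=0.105469
UDUD: M=66.8582, payoff=0.0000, prob=0.035156
DUUD: M=66.8582, payoff=0.0000, prob=0.035156
UUUD: M=108.0018, payoff=17.1518, prob=0.011719
DDDU: M=37.6635, payoff=0.0000, prob=0.105469
UDDU: M=60.8410, payoff=0.0000, prob=0.035156
DUDU: M=60.8410, payoff=0.0000, prob=0.035156
UUDU: M=98.2816, payoff=7.4316, prob=0.011719
DDUU: M=60.8410, payoff=0.0000, prob=0.035156
UDUU: M=98.2816, payoff=7.4316, prob=0.011719
DUUU: M=98.2816, payoff=7.4316, prob=0.011719
UUUU: M=158.7626, payoff=67.9126, prob=0.003906
Price = Σ prob·payoff / R^4 = 0.727549 / 1.215506 = 0.5986

price = 0.5986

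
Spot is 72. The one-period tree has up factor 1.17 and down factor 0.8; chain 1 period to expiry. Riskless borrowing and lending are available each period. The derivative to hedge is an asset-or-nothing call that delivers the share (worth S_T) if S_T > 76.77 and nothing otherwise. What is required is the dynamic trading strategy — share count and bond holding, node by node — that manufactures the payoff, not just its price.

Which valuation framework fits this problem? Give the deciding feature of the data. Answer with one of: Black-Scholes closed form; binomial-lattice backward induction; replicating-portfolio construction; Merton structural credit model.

framework: replicating-portfolio construction

Key observation: what is demanded is not a single number but the (Δ, B) position at each node of the 1.17/0.8 tree starting at 72; constructing those positions is the replicating-portfolio method.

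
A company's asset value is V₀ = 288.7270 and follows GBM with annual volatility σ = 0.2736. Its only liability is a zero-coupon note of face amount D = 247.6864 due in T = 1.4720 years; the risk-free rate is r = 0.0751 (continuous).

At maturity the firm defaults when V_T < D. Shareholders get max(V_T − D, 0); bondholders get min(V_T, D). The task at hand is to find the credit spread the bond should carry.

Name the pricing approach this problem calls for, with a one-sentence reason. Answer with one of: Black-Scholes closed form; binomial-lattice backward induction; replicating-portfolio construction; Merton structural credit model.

framework: Merton structural credit model

Key observation: a levered firm with one bullet debt due at 1.4720 years is the canonical structural-credit setup: equity is a call on the firm's assets struck at the face value.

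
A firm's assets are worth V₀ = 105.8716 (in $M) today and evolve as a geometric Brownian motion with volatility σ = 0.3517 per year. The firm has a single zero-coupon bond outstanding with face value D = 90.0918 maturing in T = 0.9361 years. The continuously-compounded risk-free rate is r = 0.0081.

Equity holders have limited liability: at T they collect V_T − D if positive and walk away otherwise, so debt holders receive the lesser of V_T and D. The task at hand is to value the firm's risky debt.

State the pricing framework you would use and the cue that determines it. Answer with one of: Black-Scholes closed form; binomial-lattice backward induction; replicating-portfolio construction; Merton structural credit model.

Key observation: a levered firm with one bullet debt due at 0.9361 years is the canonical structural-credit setup: equity is a call on the firm's assets struck at the face value.

framework: Merton structural credit model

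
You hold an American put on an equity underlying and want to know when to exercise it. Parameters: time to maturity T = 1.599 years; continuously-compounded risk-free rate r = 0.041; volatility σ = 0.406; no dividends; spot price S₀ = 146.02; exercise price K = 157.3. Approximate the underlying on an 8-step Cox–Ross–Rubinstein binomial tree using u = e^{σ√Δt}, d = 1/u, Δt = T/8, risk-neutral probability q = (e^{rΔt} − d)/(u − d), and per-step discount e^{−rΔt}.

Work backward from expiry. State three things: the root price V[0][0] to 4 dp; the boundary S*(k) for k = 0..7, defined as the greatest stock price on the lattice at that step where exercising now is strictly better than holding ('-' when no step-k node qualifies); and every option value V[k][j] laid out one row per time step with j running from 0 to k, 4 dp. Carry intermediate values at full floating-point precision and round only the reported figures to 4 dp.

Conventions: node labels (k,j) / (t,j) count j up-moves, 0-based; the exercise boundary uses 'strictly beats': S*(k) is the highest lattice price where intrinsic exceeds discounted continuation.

price = 32.2486
boundary = - - - 84.7078 70.6470 84.7078 101.5671 121.7819
tree:
32.2486
43.6224 20.3484
57.2334 29.4681 10.7117
72.5922 41.3997 16.9091 4.1092
86.6530 56.0606 26.0573 7.1818 0.8149
98.3798 72.5922 38.9222 12.4173 1.5719 0.0000
108.1601 86.6530 55.7329 21.1826 3.0319 0.0000 0.0000
116.3169 98.3798 72.5922 35.5181 5.8481 0.0000 0.0000 0.0000
123.1198 108.1601 86.6530 55.7329 11.2800 0.0000 0.0000 0.0000 0.0000

Δt=0.19987, u=1.19903, d=0.83401, q=0.47729, disc=e^(-rΔt)=0.99184
k=8 terminal: V=max(K-S,0) → 123.1198 108.1601 86.6530 55.7329 11.2800 0.0000 0.0000 0.0000 0.0000
k=7: j=0 S=40.9831 intr=116.3169 cont=115.0331 V=116.3169[EX]; j=1 S=58.9202 intr=98.3798 cont=97.0960 V=98.3798[EX]; j=2 S=84.7078 intr=72.5922 cont=71.3084 V=72.5922[EX]; j=3 S=121.7819 intr=35.5181 cont=34.2343 V=35.5181[EX]; j=4 S=175.0822 intr=0.0000 cont=5.8481 V=5.8481[hold]; j=5 S=251.7105 intr=0.0000 cont=0.0000 V=0.0000[hold]; j=6 S=361.8767 intr=0.0000 cont=0.0000 V=0.0000[hold]; j=7 S=520.2593 intr=0.0000 cont=0.0000 V=0.0000[hold]  S*(7)=121.7819
k=6: j=0 S=49.1399 intr=108.1601 cont=106.8763 V=108.1601[EX]; j=1 S=70.6470 intr=86.6530 cont=85.3692 V=86.6530[EX]; j=2 S=101.5671 intr=55.7329 cont=54.4491 V=55.7329[EX]; j=3 S=146.0200 intr=11.2800 cont=21.1826 V=21.1826[hold]; j=4 S=209.9286 intr=0.0000 cont=3.0319 V=3.0319[hold]; j=5 S=301.8081 intr=0.0000 cont=0.0000 V=0.0000[hold]; j=6 S=433.9006 intr=0.0000 cont=0.0000 V=0.0000[hold]  S*(6)=101.5671
k=5: j=0 S=58.9202 intr=98.3798 cont=97.0960 V=98.3798[EX]; j=1 S=84.7078 intr=72.5922 cont=71.3084 V=72.5922[EX]; j=2 S=121.7819 intr=35.5181 cont=38.9222 V=38.9222[hold]; j=3 S=175.0822 intr=0.0000 cont=12.4173 V=12.4173[hold]; j=4 S=251.7105 intr=0.0000 cont=1.5719 V=1.5719[hold]; j=5 S=361.8767 intr=0.0000 cont=0.0000 V=0.0000[hold]  S*(5)=84.7078
k=4: j=0 S=70.6470 intr=86.6530 cont=85.3692 V=86.6530[EX]; j=1 S=101.5671 intr=55.7329 cont=56.0606 V=56.0606[hold]; j=2 S=146.0200 intr=11.2800 cont=26.0573 V=26.0573[hold]; j=3 S=209.9286 intr=0.0000 cont=7.1818 V=7.1818[hold]; j=4 S=301.8081 intr=0.0000 cont=0.8149 V=0.8149[hold]  S*(4)=70.6470
k=3: j=0 S=84.7078 intr=72.5922 cont=71.4635 V=72.5922[EX]; j=1 S=121.7819 intr=35.5181 cont=41.3997 V=41.3997[hold]; j=2 S=175.0822 intr=0.0000 cont=16.9091 V=16.9091[hold]; j=3 S=251.7105 intr=0.0000 cont=4.1092 V=4.1092[hold]  S*(3)=84.7078
k=2: j=0 S=101.5671 intr=55.7329 cont=57.2334 V=57.2334[hold]; j=1 S=146.0200 intr=11.2800 cont=29.4681 V=29.4681[hold]; j=2 S=209.9286 intr=0.0000 cont=10.7117 V=10.7117[hold]  S*(2)=-
k=1: j=0 S=121.7819 intr=35.5181 cont=43.6224 V=43.6224[hold]; j=1 S=175.0822 intr=0.0000 cont=20.3484 V=20.3484[hold]  S*(1)=-
k=0: j=0 S=146.0200 intr=11.2800 cont=32.2486 V=32.2486[hold]  S*(0)=-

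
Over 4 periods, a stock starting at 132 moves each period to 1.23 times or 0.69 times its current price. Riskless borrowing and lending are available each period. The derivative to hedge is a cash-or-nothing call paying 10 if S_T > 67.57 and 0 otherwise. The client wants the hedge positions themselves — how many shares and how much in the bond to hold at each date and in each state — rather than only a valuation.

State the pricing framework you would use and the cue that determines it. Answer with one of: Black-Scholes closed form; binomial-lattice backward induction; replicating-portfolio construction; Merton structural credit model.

framework: replicating-portfolio construction

Key observation: the deliverable is the dynamic trading strategy on the 4-step tree (spot 132, moves 1.23 and 0.69), so the valuation must go through the node-by-node replicating-portfolio solve.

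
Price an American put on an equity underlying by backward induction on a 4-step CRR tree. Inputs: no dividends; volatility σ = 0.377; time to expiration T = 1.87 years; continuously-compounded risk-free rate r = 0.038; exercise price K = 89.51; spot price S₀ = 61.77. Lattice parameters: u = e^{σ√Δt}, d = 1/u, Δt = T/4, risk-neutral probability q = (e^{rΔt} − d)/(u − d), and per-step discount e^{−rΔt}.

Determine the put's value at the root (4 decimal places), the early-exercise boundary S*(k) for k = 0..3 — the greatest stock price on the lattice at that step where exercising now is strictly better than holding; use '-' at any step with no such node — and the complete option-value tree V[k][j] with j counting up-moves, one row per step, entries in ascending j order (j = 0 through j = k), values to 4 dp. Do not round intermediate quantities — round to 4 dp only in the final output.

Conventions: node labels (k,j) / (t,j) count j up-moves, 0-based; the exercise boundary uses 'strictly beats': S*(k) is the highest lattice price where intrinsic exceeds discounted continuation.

price = 30.1726
boundary = - 47.7342 36.8877 47.7342
tree:
30.1726
41.7758 18.2536
52.6223 28.4084 7.5117
61.0042 41.7758 14.4352 0.0000
67.4815 52.6223 27.7400 0.0000 0.0000

Δt=0.46750, u=1.29404, d=0.77277, q=0.47030, disc=e^(-rΔt)=0.98239
k=4 terminal: V=max(K-S,0) → 67.4815 52.6223 27.7400 0.0000 0.0000
k=3: j=0 S=28.5058 intr=61.0042 cont=59.4281 V=61.0042[EX]; j=1 S=47.7342 intr=41.7758 cont=40.1997 V=41.7758[EX]; j=2 S=79.9329 intr=9.5771 cont=14.4352 V=14.4352[hold]; j=3 S=133.8510 intr=0.0000 cont=0.0000 V=0.0000[hold]  S*(3)=47.7342
k=2: j=0 S=36.8877 intr=52.6223 cont=51.0462 V=52.6223[EX]; j=1 S=61.7700 intr=27.7400 cont=28.4084 V=28.4084[hold]; j=2 S=103.4365 intr=0.0000 cont=7.5117 V=7.5117[hold]  S*(2)=36.8877
k=1: j=0 S=47.7342 intr=41.7758 cont=40.5085 V=41.7758[EX]; j=1 S=79.9329 intr=9.5771 cont=18.2536 V=18.2536[hold]  S*(1)=47.7342
k=0: j=0 S=61.7700 intr=27.7400 cont=30.1726 V=30.1726[hold]  S*(0)=-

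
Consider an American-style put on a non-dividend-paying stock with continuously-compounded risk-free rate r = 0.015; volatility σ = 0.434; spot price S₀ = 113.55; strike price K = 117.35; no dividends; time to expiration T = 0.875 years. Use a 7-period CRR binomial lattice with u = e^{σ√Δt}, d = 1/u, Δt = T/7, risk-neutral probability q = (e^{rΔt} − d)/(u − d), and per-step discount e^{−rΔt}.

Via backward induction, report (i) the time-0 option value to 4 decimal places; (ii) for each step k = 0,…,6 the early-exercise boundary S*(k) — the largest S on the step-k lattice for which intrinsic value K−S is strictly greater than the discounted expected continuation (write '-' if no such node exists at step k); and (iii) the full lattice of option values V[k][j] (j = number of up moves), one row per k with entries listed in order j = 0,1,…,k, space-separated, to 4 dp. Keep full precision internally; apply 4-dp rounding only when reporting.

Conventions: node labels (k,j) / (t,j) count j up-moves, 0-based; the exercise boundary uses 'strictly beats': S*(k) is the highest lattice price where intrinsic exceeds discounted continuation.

Δt=0.12500  u=1.16584  d=0.85775  q=0.46781  discount=0.99813
step 7 (expiry): payoffs max(K−S,0) = 78.5606 64.6280 45.6911 19.9524 0.0000 0.0000 0.0000 0.0000
step 6: (k=6,j=0): S=45.2223, K−S=72.1277, hold=71.9079 ⇒ V=72.1277 exercise | (k=6,j=1): S=61.4654, K−S=55.8846, hold=55.6648 ⇒ V=55.8846 exercise | (k=6,j=2): S=83.5428, K−S=33.8072, hold=33.5874 ⇒ V=33.8072 exercise | (k=6,j=3): S=113.5500, K−S=3.8000, hold=10.5987 ⇒ V=10.5987 continue | (k=6,j=4): S=154.3353, K−S=0.0000, hold=0.0000 ⇒ V=0.0000 continue | (k=6,j=5): S=209.7701, K−S=0.0000, hold=0.0000 ⇒ V=0.0000 continue | (k=6,j=6): S=285.1161, K−S=0.0000, hold=0.0000 ⇒ V=0.0000 continue  boundary S*=83.5428
step 5: (k=5,j=0): S=52.7220, K−S=64.6280, hold=64.4082 ⇒ V=64.6280 exercise | (k=5,j=1): S=71.6589, K−S=45.6911, hold=45.4713 ⇒ V=45.6911 exercise | (k=5,j=2): S=97.3976, K−S=19.9524, hold=22.9071 ⇒ V=22.9071 continue | (k=5,j=3): S=132.3812, K−S=0.0000, hold=5.6300 ⇒ V=5.6300 continue | (k=5,j=4): S=179.9303, K−S=0.0000, hold=0.0000 ⇒ V=0.0000 continue | (k=5,j=5): S=244.5584, K−S=0.0000, hold=0.0000 ⇒ V=0.0000 continue  boundary S*=71.6589
step 4: (k=4,j=0): S=61.4654, K−S=55.8846, hold=55.6648 ⇒ V=55.8846 exercise | (k=4,j=1): S=83.5428, K−S=33.8072, hold=34.9670 ⇒ V=34.9670 continue | (k=4,j=2): S=113.5500, K−S=3.8000, hold=14.7970 ⇒ V=14.7970 continue | (k=4,j=3): S=154.3353, K−S=0.0000, hold=2.9906 ⇒ V=2.9906 continue | (k=4,j=4): S=209.7701, K−S=0.0000, hold=0.0000 ⇒ V=0.0000 continue  boundary S*=61.4654
step 3: (k=3,j=0): S=71.6589, K−S=45.6911, hold=46.0129 ⇒ V=46.0129 continue | (k=3,j=1): S=97.3976, K−S=19.9524, hold=25.4835 ⇒ V=25.4835 continue | (k=3,j=2): S=132.3812, K−S=0.0000, hold=9.2565 ⇒ V=9.2565 continue | (k=3,j=3): S=179.9303, K−S=0.0000, hold=1.5886 ⇒ V=1.5886 continue  boundary S*=-
step 2: (k=2,j=0): S=83.5428, K−S=33.8072, hold=36.3409 ⇒ V=36.3409 continue | (k=2,j=1): S=113.5500, K−S=3.8000, hold=17.8589 ⇒ V=17.8589 continue | (k=2,j=2): S=154.3353, K−S=0.0000, hold=5.6588 ⇒ V=5.6588 continue  boundary S*=-
step 1: (k=1,j=0): S=97.3976, K−S=19.9524, hold=27.6430 ⇒ V=27.6430 continue | (k=1,j=1): S=132.3812, K−S=0.0000, hold=12.1289 ⇒ V=12.1289 continue  boundary S*=-
step 0: (k=0,j=0): S=113.5500, K−S=3.8000, hold=20.3472 ⇒ V=20.3472 continue  boundary S*=-

price = 20.3472
boundary = - - - - 61.4654 71.6589 83.5428
tree:
20.3472
27.6430 12.1289
36.3409 17.8589 5.6588
46.0129 25.4835 9.2565 1.5886
55.8846 34.9670 14.7970 2.9906 0.0000
64.6280 45.6911 22.9071 5.6300 0.0000 0.0000
72.1277 55.8846 33.8072 10.5987 0.0000 0.0000 0.0000
78.5606 64.6280 45.6911 19.9524 0.0000 0.0000 0.0000 0.0000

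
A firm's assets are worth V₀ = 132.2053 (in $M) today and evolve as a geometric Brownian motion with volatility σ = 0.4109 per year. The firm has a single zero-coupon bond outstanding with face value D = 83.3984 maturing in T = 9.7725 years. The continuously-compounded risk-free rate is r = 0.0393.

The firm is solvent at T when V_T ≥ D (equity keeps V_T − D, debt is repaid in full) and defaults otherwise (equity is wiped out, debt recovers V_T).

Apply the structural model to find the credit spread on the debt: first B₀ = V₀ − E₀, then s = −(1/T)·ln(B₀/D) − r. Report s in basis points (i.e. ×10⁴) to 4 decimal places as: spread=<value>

spread=319.9663

With assets at 132.2053 and a single debt payment of 83.3984 at 9.7725 years:
d₁ = [ln(V₀/D) + (r + σ²/2)T] / (σ√T)
   = [ln(132.2053/83.3984) + (0.0393 + 0.5·0.4109²)·9.7725] / (0.4109·√9.7725)
   = [0.460727 + 1.209048] / 1.284514 = 1.299927
d₂ = d₁ − σ√T = 1.299927 − 1.284514 = 0.015412
N(d₁) = 0.903187,  N(d₂) = 0.506148,  e^(−rT) = 0.681091
E₀ = V₀·N(d₁) − D·e^(−rT)·N(d₂)
   = 132.2053·0.903187 − 83.3984·0.681091·0.506148 = 90.655910
B₀ = V₀ − E₀ = 132.2053 − 90.655910 = 41.549390
spread = −(1/T)·ln(B₀/D) − r = −(1/9.7725)·ln(41.549390/83.3984) − 0.0393 = 0.03199663
in basis points: 0.03199663 × 10⁴ = 319.9663 bp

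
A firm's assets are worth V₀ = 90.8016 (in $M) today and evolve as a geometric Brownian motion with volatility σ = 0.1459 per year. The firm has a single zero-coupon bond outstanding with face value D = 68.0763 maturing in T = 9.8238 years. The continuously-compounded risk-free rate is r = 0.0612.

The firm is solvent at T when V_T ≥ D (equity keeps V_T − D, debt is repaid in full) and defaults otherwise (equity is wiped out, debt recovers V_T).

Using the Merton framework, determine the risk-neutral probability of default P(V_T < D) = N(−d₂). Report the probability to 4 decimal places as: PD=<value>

Work the structural quantities from V₀ = 90.8016 against face 68.0763:
d₁ = [ln(V₀/D) + (r + σ²/2)T] / (σ√T)
   = [ln(90.8016/68.0763) + (0.0612 + 0.5·0.1459²)·9.8238] / (0.1459·√9.8238)
   = [0.288048 + 0.705775] / 0.457294 = 2.173272
d₂ = d₁ − σ√T = 2.173272 − 0.457294 = 1.715978
risk-neutral PD = N(−d₂) = N(-1.715978) = 0.043083

PD=0.0431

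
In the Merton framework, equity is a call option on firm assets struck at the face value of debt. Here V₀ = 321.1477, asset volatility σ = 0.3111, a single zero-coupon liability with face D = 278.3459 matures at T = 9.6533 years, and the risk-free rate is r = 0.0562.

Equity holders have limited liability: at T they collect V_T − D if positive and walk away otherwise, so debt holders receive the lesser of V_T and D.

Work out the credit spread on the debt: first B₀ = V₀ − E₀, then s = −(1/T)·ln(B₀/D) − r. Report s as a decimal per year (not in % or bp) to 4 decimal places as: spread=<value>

Work the structural quantities from V₀ = 321.1477 against face 278.3459:
d₁ = [ln(V₀/D) + (r + σ²/2)T] / (σ√T)
   = [ln(321.1477/278.3459) + (0.0562 + 0.5·0.3111²)·9.6533] / (0.3111·√9.6533)
   = [0.143037 + 1.009654] / 0.966580 = 1.192545
d₂ = d₁ − σ√T = 1.192545 − 0.966580 = 0.225965
N(d₁) = 0.883476,  N(d₂) = 0.589386,  e^(−rT) = 0.581284
E₀ = V₀·N(d₁) − D·e^(−rT)·N(d₂)
   = 321.1477·0.883476 − 278.3459·0.581284·0.589386 = 188.364892
B₀ = V₀ − E₀ = 321.1477 − 188.364892 = 132.782808
spread = −(1/T)·ln(B₀/D) − r = −(1/9.6533)·ln(132.782808/278.3459) − 0.0562 = 0.02047324

spread=0.0205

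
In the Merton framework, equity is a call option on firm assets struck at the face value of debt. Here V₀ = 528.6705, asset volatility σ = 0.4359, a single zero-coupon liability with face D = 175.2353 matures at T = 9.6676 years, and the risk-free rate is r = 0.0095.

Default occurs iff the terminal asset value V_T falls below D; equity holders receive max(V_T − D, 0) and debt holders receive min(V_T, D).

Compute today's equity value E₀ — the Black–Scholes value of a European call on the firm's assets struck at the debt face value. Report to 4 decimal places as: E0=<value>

E0=404.3871

Apply the equity-as-call identities (strike 175.2353, horizon 9.6676 years):
d₁ = [ln(V₀/D) + (r + σ²/2)T] / (σ√T)
   = [ln(528.6705/175.2353) + (0.0095 + 0.5·0.4359²)·9.6676] / (0.4359·√9.6676)
   = [1.104236 + 1.010307] / 1.355334 = 1.560164
d₂ = d₁ − σ√T = 1.560164 − 1.355334 = 0.204830
N(d₁) = 0.940639,  N(d₂) = 0.581148,  e^(−rT) = 0.912249
E₀ = V₀·N(d₁) − D·e^(−rT)·N(d₂)
   = 528.6705·0.940639 − 175.2353·0.912249·0.581148 = 404.387073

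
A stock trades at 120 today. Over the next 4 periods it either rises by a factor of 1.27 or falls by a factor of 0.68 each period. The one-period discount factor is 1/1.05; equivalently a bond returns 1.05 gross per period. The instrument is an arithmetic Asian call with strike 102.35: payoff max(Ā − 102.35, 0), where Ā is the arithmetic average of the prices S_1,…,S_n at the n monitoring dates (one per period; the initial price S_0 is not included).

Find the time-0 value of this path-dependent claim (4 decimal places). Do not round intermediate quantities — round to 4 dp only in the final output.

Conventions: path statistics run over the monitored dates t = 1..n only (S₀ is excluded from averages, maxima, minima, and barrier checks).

price = 33.5633

Risk-neutral up-probability p* = (R−d)/(u−d) = (1.05−0.68)/(1.27−0.68) = 0.6271; the claim prices as the p*-weighted sum of path payoffs discounted by R^4.
Enumerate all 2^4 = 16 price paths (U = up ×1.27, D = down ×0.68); each path with k up-moves has probability p*^k·(1−p*)^(4−k).
DDDD: Ā=50.1194, payoff=0.0000, prob=0.019332
UDDD: Ā=93.6053, payoff=0.0000, prob=0.032513
DUDD: Ā=75.9053, payoff=0.0000, prob=0.032513
UUDD: Ā=141.7643, payoff=39.4143, prob=0.054682
DDUD: Ā=63.8693, payoff=0.0000, prob=0.032513
UDUD: Ā=119.2853, payoff=16.9353, prob=0.054682
DUUD: Ā=101.5853, payoff=0.0000, prob=0.054682
UUUD: Ā=189.7255, payoff=87.3755, prob=0.091964
DDDU: Ā=55.6848, payoff=0.0000, prob=0.032513
UDDU: Ā=103.9996, payoff=1.6496, prob=0.054682
DUDU: Ā=86.2996, payoff=0.0000, prob=0.054682
UUDU: Ā=161.1772, payoff=58.8272, prob=0.091964
DDUU: Ā=74.2636, payoff=0.0000, prob=0.054682
UDUU: Ā=138.6982, payoff=36.3482, prob=0.091964
DUUU: Ā=120.9982, payoff=18.6482, prob=0.091964
UUUU: Ā=225.9819, payoff=123.6319, prob=0.154667
Price = Σ prob·payoff / R^4 = 40.796461 / 1.215506 = 33.5633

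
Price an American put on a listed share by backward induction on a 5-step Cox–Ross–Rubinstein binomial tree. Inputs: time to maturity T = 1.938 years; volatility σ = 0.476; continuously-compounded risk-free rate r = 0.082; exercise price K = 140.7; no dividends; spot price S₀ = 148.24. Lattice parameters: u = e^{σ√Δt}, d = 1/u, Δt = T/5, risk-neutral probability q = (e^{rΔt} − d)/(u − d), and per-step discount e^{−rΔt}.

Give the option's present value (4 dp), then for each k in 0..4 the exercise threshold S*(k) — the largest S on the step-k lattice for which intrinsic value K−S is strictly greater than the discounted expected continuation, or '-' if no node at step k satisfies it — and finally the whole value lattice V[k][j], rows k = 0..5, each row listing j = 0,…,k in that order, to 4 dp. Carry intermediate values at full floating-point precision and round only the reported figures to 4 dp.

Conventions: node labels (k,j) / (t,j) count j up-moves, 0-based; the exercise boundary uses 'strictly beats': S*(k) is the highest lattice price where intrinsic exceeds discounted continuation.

Δt=0.38760  u=1.34494  d=0.74353  q=0.48015  discount=0.96872
step 5 (expiry): payoffs max(K−S,0) = 107.0133 79.7658 30.4791 0.0000 0.0000 0.0000
step 4: (k=4,j=0): S=45.3064, K−S=95.3936, hold=90.9920 ⇒ V=95.3936 exercise | (k=4,j=1): S=81.9526, K−S=58.7474, hold=54.3458 ⇒ V=58.7474 exercise | (k=4,j=2): S=148.2400, K−S=0.0000, hold=15.3489 ⇒ V=15.3489 continue | (k=4,j=3): S=268.1440, K−S=0.0000, hold=0.0000 ⇒ V=0.0000 continue | (k=4,j=4): S=485.0325, K−S=0.0000, hold=0.0000 ⇒ V=0.0000 continue  boundary S*=81.9526
step 3: (k=3,j=0): S=60.9342, K−S=79.7658, hold=75.3642 ⇒ V=79.7658 exercise | (k=3,j=1): S=110.2209, K−S=30.4791, hold=36.7238 ⇒ V=36.7238 continue | (k=3,j=2): S=199.3732, K−S=0.0000, hold=7.7296 ⇒ V=7.7296 continue | (k=3,j=3): S=360.6363, K−S=0.0000, hold=0.0000 ⇒ V=0.0000 continue  boundary S*=60.9342
step 2: (k=2,j=0): S=81.9526, K−S=58.7474, hold=57.2504 ⇒ V=58.7474 exercise | (k=2,j=1): S=148.2400, K−S=0.0000, hold=22.0889 ⇒ V=22.0889 continue | (k=2,j=2): S=268.1440, K−S=0.0000, hold=3.8925 ⇒ V=3.8925 continue  boundary S*=81.9526
step 1: (k=1,j=0): S=110.2209, K−S=30.4791, hold=39.8587 ⇒ V=39.8587 continue | (k=1,j=1): S=199.3732, K−S=0.0000, hold=12.9343 ⇒ V=12.9343 continue  boundary S*=-
step 0: (k=0,j=0): S=148.2400, K−S=0.0000, hold=26.0885 ⇒ V=26.0885 continue  boundary S*=-

price = 26.0885
boundary = - - 81.9526 60.9342 81.9526
tree:
26.0885
39.8587 12.9343
58.7474 22.0889 3.8925
79.7658 36.7238 7.7296 0.0000
95.3936 58.7474 15.3489 0.0000 0.0000
107.0133 79.7658 30.4791 0.0000 0.0000 0.0000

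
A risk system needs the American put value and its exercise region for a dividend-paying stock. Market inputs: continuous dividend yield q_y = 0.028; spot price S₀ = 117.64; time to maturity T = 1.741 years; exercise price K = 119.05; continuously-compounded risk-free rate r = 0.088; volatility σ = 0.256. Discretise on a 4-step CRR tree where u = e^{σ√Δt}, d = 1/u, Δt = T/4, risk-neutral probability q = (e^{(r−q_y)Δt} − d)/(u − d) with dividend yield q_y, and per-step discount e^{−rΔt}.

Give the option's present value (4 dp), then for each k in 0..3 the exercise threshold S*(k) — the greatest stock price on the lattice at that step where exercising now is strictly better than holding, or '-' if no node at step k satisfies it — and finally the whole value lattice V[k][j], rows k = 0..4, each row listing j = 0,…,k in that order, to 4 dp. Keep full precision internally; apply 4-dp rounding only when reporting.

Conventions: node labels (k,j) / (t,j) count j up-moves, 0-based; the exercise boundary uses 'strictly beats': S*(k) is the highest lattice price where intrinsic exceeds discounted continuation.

Δt=0.43525  u=1.18399  d=0.84460  q=0.53584  discount=0.96242
step 4 (expiry): payoffs max(K−S,0) = 59.1869 35.1316 1.4100 0.0000 0.0000
step 3: (k=3,j=0): S=70.8775, K−S=48.1725, hold=44.5574 ⇒ V=48.1725 exercise | (k=3,j=1): S=99.3587, K−S=19.6913, hold=16.4212 ⇒ V=19.6913 exercise | (k=3,j=2): S=139.2849, K−S=0.0000, hold=0.6299 ⇒ V=0.6299 continue | (k=3,j=3): S=195.2548, K−S=0.0000, hold=0.0000 ⇒ V=0.0000 continue  boundary S*=99.3587
step 2: (k=2,j=0): S=83.9184, K−S=35.1316, hold=31.6745 ⇒ V=35.1316 exercise | (k=2,j=1): S=117.6400, K−S=1.4100, hold=9.1213 ⇒ V=9.1213 continue | (k=2,j=2): S=164.9122, K−S=0.0000, hold=0.2814 ⇒ V=0.2814 continue  boundary S*=83.9184
step 1: (k=1,j=0): S=99.3587, K−S=19.6913, hold=20.3979 ⇒ V=20.3979 continue | (k=1,j=1): S=139.2849, K−S=0.0000, hold=4.2198 ⇒ V=4.2198 continue  boundary S*=-
step 0: (k=0,j=0): S=117.6400, K−S=1.4100, hold=11.2883 ⇒ V=11.2883 continue  boundary S*=-

price = 11.2883
boundary = - - 83.9184 99.3587
tree:
11.2883
20.3979 4.2198
35.1316 9.1213 0.2814
48.1725 19.6913 0.6299 0.0000
59.1869 35.1316 1.4100 0.0000 0.0000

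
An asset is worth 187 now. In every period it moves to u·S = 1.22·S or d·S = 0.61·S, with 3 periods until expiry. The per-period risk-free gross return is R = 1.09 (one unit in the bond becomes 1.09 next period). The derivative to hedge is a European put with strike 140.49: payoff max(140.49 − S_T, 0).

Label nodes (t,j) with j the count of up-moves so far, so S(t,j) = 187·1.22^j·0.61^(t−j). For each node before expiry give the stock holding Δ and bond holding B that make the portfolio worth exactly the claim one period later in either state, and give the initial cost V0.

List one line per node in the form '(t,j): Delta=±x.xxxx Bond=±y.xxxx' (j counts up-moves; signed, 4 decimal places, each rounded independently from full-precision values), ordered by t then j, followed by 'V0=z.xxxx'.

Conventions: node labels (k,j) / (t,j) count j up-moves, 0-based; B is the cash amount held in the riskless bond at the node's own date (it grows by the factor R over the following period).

(0,0): Delta=-0.1518 Bond=33.7258
(1,0): Delta=-0.6961 Bond=98.8475
(1,1): Delta=-0.0781 Bond=19.9461
(2,0): Delta=-1.0000 Bond=128.8899
(2,1): Delta=-0.6549 Bond=102.0167
(2,2): Delta=0.0000 Bond=0.0000
V0=5.3359

Arbitrage-free pricing uses the up-move probability p* = (R−d)/(u−d) = 0.7869, discounting each step at R = 1.09.
At maturity the claim pays: V(3,0)=98.0446, V(3,1)=55.5991, V(3,2)=0.0000, V(3,3)=0.0000
Node (2,0) S=69.5827: V=(p*·55.5991+(1−p*)·98.0446)/1.09=59.3072; Δ=(55.5991−98.0446)/(84.8909−42.4454)=-1.0000; B=V−Δ·S=128.8899
Node (2,1) S=139.1654: V=(p*·0.0000+(1−p*)·55.5991)/1.09=10.8706; Δ=(0.0000−55.5991)/(169.7818−84.8909)=-0.6549; B=V−Δ·S=102.0167
Node (2,2) S=278.3308: V=(p*·0.0000+(1−p*)·0.0000)/1.09=0.0000; Δ=(0.0000−0.0000)/(339.5636−169.7818)=0.0000; B=V−Δ·S=0.0000
Node (1,0) S=114.0700: V=(p*·10.8706+(1−p*)·59.3072)/1.09=19.4433; Δ=(10.8706−59.3072)/(139.1654−69.5827)=-0.6961; B=V−Δ·S=98.8475
Node (1,1) S=228.1400: V=(p*·0.0000+(1−p*)·10.8706)/1.09=2.1254; Δ=(0.0000−10.8706)/(278.3308−139.1654)=-0.0781; B=V−Δ·S=19.9461
Node (0,0) S=187.0000: V=(p*·2.1254+(1−p*)·19.4433)/1.09=5.3359; Δ=(2.1254−19.4433)/(228.1400−114.0700)=-0.1518; B=V−Δ·S=33.7258
Check: Δ(0,0)·S0 + B(0,0) = 5.3359 = V0.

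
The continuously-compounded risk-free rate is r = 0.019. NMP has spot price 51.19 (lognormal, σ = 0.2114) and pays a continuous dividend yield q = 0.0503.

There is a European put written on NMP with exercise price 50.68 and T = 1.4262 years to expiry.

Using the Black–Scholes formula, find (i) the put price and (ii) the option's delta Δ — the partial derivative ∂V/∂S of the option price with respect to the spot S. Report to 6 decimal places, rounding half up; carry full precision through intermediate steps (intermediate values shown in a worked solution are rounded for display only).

price = 5.755301
Δ = -0.469445

σ√T = 0.2114·√1.4262 = 0.252462
d₁ = (ln(S/K) + (r−q+σ²/2)T) / (σ√T) = (ln(51.19/50.68) + (0.019−0.0503+0.2114²/2)·1.4262) / 0.252462 = (0.010013 − 0.012772) / 0.252462 = -0.010928
d₂ = d₁ − σ√T = -0.010928 − 0.252462 = -0.263389
e^{−rT} = 0.973266
e^{−qT} = 0.930775
N(−d₁) = 0.504359,  N(−d₂) = 0.603875
Put price V = K·e^{−rT}·N(−d₂) − S·e^{−qT}·N(−d₁) = 29.786193 − 24.030892 = 5.755301
Δ = −e^{−qT}·N(−d₁) = -0.469445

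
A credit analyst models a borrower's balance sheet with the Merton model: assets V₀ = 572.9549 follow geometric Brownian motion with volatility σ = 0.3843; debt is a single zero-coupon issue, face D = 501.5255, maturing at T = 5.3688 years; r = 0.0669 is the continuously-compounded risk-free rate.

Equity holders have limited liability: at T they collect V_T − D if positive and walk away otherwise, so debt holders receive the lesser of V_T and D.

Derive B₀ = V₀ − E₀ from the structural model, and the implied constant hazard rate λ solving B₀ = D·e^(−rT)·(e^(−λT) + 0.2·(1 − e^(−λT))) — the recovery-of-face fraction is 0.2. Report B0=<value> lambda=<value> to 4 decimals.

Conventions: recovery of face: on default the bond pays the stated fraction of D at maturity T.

B0=281.2725 lambda=0.0526

Work the structural quantities from V₀ = 572.9549 against face 501.5255:
d₁ = [ln(V₀/D) + (r + σ²/2)T] / (σ√T)
   = [ln(572.9549/501.5255) + (0.0669 + 0.5·0.3843²)·5.3688] / (0.3843·√5.3688)
   = [0.133153 + 0.755622] / 0.890449 = 0.998120
d₂ = d₁ − σ√T = 0.998120 − 0.890449 = 0.107671
N(d₁) = 0.840889,  N(d₂) = 0.542872,  e^(−rT) = 0.698254
E₀ = V₀·N(d₁) − D·e^(−rT)·N(d₂)
   = 572.9549·0.840889 − 501.5255·0.698254·0.542872 = 291.682351
B₀ = V₀ − E₀ = 572.9549 − 291.682351 = 281.272549
e^(−λT) = (B₀·e^(rT)/D − 0.2)/(1 − 0.2) = (281.2725·1.432144/501.5255 − 0.2)/0.8 = 0.75399372
λ = −ln(0.75399372)/5.3688 = 0.052595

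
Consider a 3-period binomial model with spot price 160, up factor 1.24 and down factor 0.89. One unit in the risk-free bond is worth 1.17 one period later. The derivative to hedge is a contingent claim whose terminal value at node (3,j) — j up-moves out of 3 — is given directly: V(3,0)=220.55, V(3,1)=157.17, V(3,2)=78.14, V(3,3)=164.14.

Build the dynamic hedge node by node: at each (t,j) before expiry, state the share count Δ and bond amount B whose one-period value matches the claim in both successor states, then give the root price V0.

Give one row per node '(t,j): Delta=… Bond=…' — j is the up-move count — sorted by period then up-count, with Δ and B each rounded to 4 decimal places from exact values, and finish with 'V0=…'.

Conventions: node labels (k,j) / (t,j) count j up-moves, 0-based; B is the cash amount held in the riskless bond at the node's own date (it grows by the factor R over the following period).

(0,0): Delta=0.3550 Bond=24.9259
(1,0): Delta=-1.3016 Bond=265.0660
(1,1): Delta=0.6523 Bond=-29.8124
(2,0): Delta=-1.4288 Bond=326.2532
(2,1): Delta=-1.2788 Bond=306.0957
(2,2): Delta=0.9988 Bond=-120.1245
V0=81.7290

Since d<R<u, set p* = (R−d)/(u−d) = 0.8000; price each node as the discounted p*-expectation of its children.
Payoffs at expiry: V(3,0)=220.5500, V(3,1)=157.1700, V(3,2)=78.1400, V(3,3)=164.1400
(2,0): S=126.7360. Δ = (V_up−V_dn)/(S_up−S_dn) = (157.1700−220.5500)/(157.1526−112.7950) = -1.4288. V = [p*·157.1700 + (1−p*)·220.5500]/1.17 = 145.1675. B = V − Δ·S = 326.2532.
(2,1): S=176.5760. Δ = (V_up−V_dn)/(S_up−S_dn) = (78.1400−157.1700)/(218.9542−157.1526) = -1.2788. V = [p*·78.1400 + (1−p*)·157.1700]/1.17 = 80.2957. B = V − Δ·S = 306.0957.
(2,2): S=246.0160. Δ = (V_up−V_dn)/(S_up−S_dn) = (164.1400−78.1400)/(305.0598−218.9542) = 0.9988. V = [p*·164.1400 + (1−p*)·78.1400]/1.17 = 125.5897. B = V − Δ·S = -120.1245.
(1,0): S=142.4000. Δ = (V_up−V_dn)/(S_up−S_dn) = (80.2957−145.1675)/(176.5760−126.7360) = -1.3016. V = [p*·80.2957 + (1−p*)·145.1675]/1.17 = 79.7180. B = V − Δ·S = 265.0660.
(1,1): S=198.4000. Δ = (V_up−V_dn)/(S_up−S_dn) = (125.5897−80.2957)/(246.0160−176.5760) = 0.6523. V = [p*·125.5897 + (1−p*)·80.2957]/1.17 = 99.5991. B = V − Δ·S = -29.8124.
(0,0): S=160.0000. Δ = (V_up−V_dn)/(S_up−S_dn) = (99.5991−79.7180)/(198.4000−142.4000) = 0.3550. V = [p*·99.5991 + (1−p*)·79.7180]/1.17 = 81.7290. B = V − Δ·S = 24.9259.
Sanity check at the root: Δ(0,0)·S0 + B(0,0) reproduces V0 = 81.7290.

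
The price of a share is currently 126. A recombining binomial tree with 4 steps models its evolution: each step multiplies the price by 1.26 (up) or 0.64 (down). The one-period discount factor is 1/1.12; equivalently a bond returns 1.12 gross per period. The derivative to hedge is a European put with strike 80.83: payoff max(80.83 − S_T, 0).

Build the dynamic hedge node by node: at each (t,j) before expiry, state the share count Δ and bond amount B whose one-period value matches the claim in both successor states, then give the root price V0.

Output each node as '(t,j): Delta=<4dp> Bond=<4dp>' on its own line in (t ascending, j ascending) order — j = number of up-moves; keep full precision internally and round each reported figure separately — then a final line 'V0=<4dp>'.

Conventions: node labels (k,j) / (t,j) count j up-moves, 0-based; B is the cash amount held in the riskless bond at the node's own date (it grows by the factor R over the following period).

(0,0): Delta=-0.0445 Bond=6.5889
(1,0): Delta=-0.2353 Bond=22.7652
(1,1): Delta=-0.0162 Bond=2.8921
(2,0): Delta=-0.9761 Bond=63.7329
(2,1): Delta=-0.1255 Bond=14.3449
(2,2): Delta=0.0000 Bond=0.0000
(3,0): Delta=-1.0000 Bond=72.1696
(3,1): Delta=-0.9726 Bond=71.1508
(3,2): Delta=0.0000 Bond=0.0000
(3,3): Delta=0.0000 Bond=0.0000
V0=0.9871

No-arbitrage ⇒ martingale measure with p* = (R−d)/(u−d) = 0.7742.
At maturity the claim pays: V(4,0)=59.6907, V(4,1)=39.2120, V(4,2)=0.0000, V(4,3)=0.0000, V(4,4)=0.0000
Node (3,0) S=33.0301: V=(p*·39.2120+(1−p*)·59.6907)/1.12=39.1395; Δ=(39.2120−59.6907)/(41.6180−21.1393)=-1.0000; B=V−Δ·S=72.1696
Node (3,1) S=65.0281: V=(p*·0.0000+(1−p*)·39.2120)/1.12=7.9056; Δ=(0.0000−39.2120)/(81.9354−41.6180)=-0.9726; B=V−Δ·S=71.1508
Node (3,2) S=128.0241: V=(p*·0.0000+(1−p*)·0.0000)/1.12=0.0000; Δ=(0.0000−0.0000)/(161.3103−81.9354)=0.0000; B=V−Δ·S=0.0000
Node (3,3) S=252.0474: V=(p*·0.0000+(1−p*)·0.0000)/1.12=0.0000; Δ=(0.0000−0.0000)/(317.5797−161.3103)=0.0000; B=V−Δ·S=0.0000
Node (2,0) S=51.6096: V=(p*·7.9056+(1−p*)·39.1395)/1.12=13.3558; Δ=(7.9056−39.1395)/(65.0281−33.0301)=-0.9761; B=V−Δ·S=63.7329
Node (2,1) S=101.6064: V=(p*·0.0000+(1−p*)·7.9056)/1.12=1.5939; Δ=(0.0000−7.9056)/(128.0241−65.0281)=-0.1255; B=V−Δ·S=14.3449
Node (2,2) S=200.0376: V=(p*·0.0000+(1−p*)·0.0000)/1.12=0.0000; Δ=(0.0000−0.0000)/(252.0474−128.0241)=0.0000; B=V−Δ·S=0.0000
Node (1,0) S=80.6400: V=(p*·1.5939+(1−p*)·13.3558)/1.12=3.7945; Δ=(1.5939−13.3558)/(101.6064−51.6096)=-0.2353; B=V−Δ·S=22.7652
Node (1,1) S=158.7600: V=(p*·0.0000+(1−p*)·1.5939)/1.12=0.3213; Δ=(0.0000−1.5939)/(200.0376−101.6064)=-0.0162; B=V−Δ·S=2.8921
Node (0,0) S=126.0000: V=(p*·0.3213+(1−p*)·3.7945)/1.12=0.9871; Δ=(0.3213−3.7945)/(158.7600−80.6400)=-0.0445; B=V−Δ·S=6.5889
Check: Δ(0,0)·S0 + B(0,0) = 0.9871 = V0.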